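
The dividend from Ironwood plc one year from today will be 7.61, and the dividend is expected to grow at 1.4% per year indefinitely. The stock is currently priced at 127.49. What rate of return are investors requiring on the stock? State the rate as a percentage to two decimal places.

7.37%

P = D₁/(r − g) ⇒ r = D₁/P + g = 7.6100/127.49 + 0.014 = 0.059691 + 0.014 = 0.073691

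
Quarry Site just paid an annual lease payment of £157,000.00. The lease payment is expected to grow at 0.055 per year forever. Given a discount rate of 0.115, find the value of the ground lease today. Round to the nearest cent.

£2760583.33

D₁ = D₀ × (1 + g) = £157,000.00 × 1.055 = £165,635.0000
Growing perpetuity: P = D₁ / (r − g) = £165,635.0000 / (0.115 − 0.055) = £2,760,583.33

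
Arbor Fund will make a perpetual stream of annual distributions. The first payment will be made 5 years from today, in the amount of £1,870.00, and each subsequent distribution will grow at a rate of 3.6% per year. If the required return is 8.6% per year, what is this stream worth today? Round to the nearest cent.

Value at end of year 4: C₁ / (r − g) = £1,870.00 / (0.086 − 0.036) = £37,400.0000
Discount to today: PV = £37,400.0000 / (1 + 0.086)^4 = £37,400.0000 / 1.390975 = £26,887.62

£26887.62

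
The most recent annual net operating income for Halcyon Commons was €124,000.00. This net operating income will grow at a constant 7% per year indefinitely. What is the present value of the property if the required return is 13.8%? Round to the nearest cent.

€1951176.47

D₁ = D₀ × (1 + g) = €124,000.00 × 1.07 = €132,680.0000
Growing perpetuity: P = D₁ / (r − g) = €132,680.0000 / (0.138 − 0.07) = €1,951,176.47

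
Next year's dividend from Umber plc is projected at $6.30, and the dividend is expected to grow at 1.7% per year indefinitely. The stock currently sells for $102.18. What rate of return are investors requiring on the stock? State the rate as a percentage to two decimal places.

P = D₁/(r − g) ⇒ r = D₁/P + g = $6.3000/$102.18 + 0.017 = 0.061656 + 0.017 = 0.078656

7.87%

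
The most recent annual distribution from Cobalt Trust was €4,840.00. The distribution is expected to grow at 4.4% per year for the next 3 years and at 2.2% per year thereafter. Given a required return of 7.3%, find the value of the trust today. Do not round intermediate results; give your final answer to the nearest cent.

€103085.57

D_1 = 5052.96000
D_2 = 5275.29024
D_3 = 5507.40301
Terminal value at year 3: TV = D_3×(1+g_2)/(r−g_2) = 5628.56588/0.051 = 110364.03680
P_0 = D_1/(1+r)^1 + D_2/(1+r)^2 + D_3/(1+r)^3 + TV/(1+r)^3
    = 4709.18919 + 4581.91381 + 4458.07830 + 89336.39255 = 103085.57384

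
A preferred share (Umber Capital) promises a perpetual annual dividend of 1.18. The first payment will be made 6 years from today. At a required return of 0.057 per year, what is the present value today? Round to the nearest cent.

15.69

Value at end of year 5: C / r = 1.18 / 0.057 = 20.7018
Discount to today: PV = 20.7018 / (1 + 0.057)^5 = 20.7018 / 1.319395 = 15.69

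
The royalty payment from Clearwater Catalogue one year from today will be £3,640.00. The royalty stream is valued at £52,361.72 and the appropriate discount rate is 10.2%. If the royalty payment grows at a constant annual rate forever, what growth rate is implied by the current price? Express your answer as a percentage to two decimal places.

3.25%

P = D₁/(r−g) ⇒ g = r − D₁/P = 0.102 − £3,640.00/£52,361.72 = 0.032484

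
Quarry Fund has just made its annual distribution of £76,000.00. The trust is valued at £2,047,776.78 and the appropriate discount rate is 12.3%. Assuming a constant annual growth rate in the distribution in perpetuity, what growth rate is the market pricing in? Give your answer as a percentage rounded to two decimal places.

8.28%

P = D₀(1+g)/(r−g) ⇒ P(r−g) = D₀(1+g) ⇒ g(P+D₀) = P·r − D₀
g = (P·r − D₀)/(P + D₀) = (£2,047,776.78×0.123 − £76,000.00) / (£2,047,776.78 + £76,000.00) = 0.082813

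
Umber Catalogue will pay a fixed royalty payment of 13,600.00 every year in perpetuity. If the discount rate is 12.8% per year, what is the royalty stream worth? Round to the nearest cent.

Level perpetuity: PV = C / r = 13,600.00 / 0.128 = 106,250.00

106250.00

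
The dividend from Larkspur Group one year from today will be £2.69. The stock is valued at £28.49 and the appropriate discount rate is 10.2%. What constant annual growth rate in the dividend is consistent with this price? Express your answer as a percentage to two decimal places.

P = D₁/(r−g) ⇒ g = r − D₁/P = 0.102 − £2.69/£28.49 = 0.007581

0.76%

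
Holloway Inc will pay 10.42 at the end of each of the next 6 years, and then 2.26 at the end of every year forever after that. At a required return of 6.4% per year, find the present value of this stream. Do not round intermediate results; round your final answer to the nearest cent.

PV of 6-year annuity: 10.42 × [1 − (1+0.064)^−6] / 0.064 = 50.60084
Perpetuity value at year 6: 2.26 / 0.064 = 35.31250
PV of perpetuity: 35.31250 / (1+0.064)^6 = 24.33765
Total PV = 50.60084 + 24.33765 = 74.93850

74.94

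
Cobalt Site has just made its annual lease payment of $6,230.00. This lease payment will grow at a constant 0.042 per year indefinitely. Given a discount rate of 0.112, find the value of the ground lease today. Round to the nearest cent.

$92738.00

D₁ = D₀ × (1 + g) = $6,230.00 × 1.042 = $6,491.6600
Growing perpetuity: P = D₁ / (r − g) = $6,491.6600 / (0.112 − 0.042) = $92,738.00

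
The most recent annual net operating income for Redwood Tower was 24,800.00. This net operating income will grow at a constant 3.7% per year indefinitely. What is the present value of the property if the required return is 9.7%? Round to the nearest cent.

428626.67

D₁ = D₀ × (1 + g) = 24,800.00 × 1.037 = 25,717.6000
Growing perpetuity: P = D₁ / (r − g) = 25,717.6000 / (0.097 − 0.037) = 428,626.67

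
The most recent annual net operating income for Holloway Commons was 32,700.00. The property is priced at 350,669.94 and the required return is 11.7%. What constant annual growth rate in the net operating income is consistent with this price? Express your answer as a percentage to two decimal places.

2.17%

P = D₀(1+g)/(r−g) ⇒ P(r−g) = D₀(1+g) ⇒ g(P+D₀) = P·r − D₀
g = (P·r − D₀)/(P + D₀) = (350,669.94×0.117 − 32,700.00) / (350,669.94 + 32,700.00) = 0.021724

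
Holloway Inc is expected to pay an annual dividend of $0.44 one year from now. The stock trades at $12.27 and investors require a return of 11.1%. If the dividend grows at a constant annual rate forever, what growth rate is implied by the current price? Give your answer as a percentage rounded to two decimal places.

P = D₁/(r−g) ⇒ g = r − D₁/P = 0.111 − $0.44/$12.27 = 0.075140

7.51%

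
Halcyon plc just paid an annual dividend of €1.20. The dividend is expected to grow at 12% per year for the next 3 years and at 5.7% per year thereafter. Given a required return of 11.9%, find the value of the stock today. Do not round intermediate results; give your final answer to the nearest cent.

€24.12

D_1 = 1.34400
D_2 = 1.50528
D_3 = 1.68591
Terminal value at year 3: TV = D_3×(1+g_2)/(r−g_2) = 1.78201/0.062 = 28.74211
P_0 = D_1/(1+r)^1 + D_2/(1+r)^2 + D_3/(1+r)^3 + TV/(1+r)^3
    = 1.20107 + 1.20215 + 1.20322 + 20.51296 = 24.11940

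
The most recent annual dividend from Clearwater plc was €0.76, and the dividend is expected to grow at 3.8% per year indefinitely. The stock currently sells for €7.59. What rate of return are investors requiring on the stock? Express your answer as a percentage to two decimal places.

14.19%

D₁ = €0.76 × 1.038 = €0.7889
P = D₁/(r − g) ⇒ r = D₁/P + g = €0.7889/€7.59 + 0.038 = 0.103937 + 0.038 = 0.141937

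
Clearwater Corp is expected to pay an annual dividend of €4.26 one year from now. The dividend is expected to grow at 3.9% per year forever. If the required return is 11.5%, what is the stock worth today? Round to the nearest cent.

Growing perpetuity: P = D₁ / (r − g) = €4.2600 / (0.115 − 0.039) = €56.05

€56.05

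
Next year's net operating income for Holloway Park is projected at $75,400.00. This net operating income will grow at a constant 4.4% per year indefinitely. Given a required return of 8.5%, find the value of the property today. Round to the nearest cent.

$1839024.39

Growing perpetuity: P = D₁ / (r − g) = $75,400.0000 / (0.085 − 0.044) = $1,839,024.39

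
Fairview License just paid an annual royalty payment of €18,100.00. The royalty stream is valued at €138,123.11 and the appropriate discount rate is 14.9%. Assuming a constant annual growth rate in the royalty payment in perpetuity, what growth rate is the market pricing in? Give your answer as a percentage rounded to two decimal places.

1.59%

P = D₀(1+g)/(r−g) ⇒ P(r−g) = D₀(1+g) ⇒ g(P+D₀) = P·r − D₀
g = (P·r − D₀)/(P + D₀) = (€138,123.11×0.149 − €18,100.00) / (€138,123.11 + €18,100.00) = 0.015877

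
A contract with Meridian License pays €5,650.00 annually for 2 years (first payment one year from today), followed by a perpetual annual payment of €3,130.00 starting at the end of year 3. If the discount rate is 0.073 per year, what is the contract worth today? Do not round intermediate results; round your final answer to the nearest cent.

€47414.04

PV of 2-year annuity: €5,650.00 × [1 − (1+0.073)^−2] / 0.073 = 10172.98270
Perpetuity value at year 2: €3,130.00 / 0.073 = 42876.71233
PV of perpetuity: 42876.71233 / (1+0.073)^2 = 37241.05997
Total PV = 10172.98270 + 37241.05997 = 47414.04267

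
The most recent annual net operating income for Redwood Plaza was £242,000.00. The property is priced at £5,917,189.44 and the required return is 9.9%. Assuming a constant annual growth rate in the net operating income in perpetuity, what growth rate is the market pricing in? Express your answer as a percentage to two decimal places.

P = D₀(1+g)/(r−g) ⇒ P(r−g) = D₀(1+g) ⇒ g(P+D₀) = P·r − D₀
g = (P·r − D₀)/(P + D₀) = (£5,917,189.44×0.099 − £242,000.00) / (£5,917,189.44 + £242,000.00) = 0.055819

5.58%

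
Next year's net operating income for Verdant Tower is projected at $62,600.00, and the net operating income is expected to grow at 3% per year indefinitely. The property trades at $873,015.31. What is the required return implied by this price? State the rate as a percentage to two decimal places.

P = D₁/(r − g) ⇒ r = D₁/P + g = $62,600.0000/$873,015.31 + 0.03 = 0.071706 + 0.03 = 0.101706

10.17%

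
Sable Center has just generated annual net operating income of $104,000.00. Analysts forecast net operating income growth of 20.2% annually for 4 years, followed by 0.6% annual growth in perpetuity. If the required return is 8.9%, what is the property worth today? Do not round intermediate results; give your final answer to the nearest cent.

$2406645.18

D_1 = 125008.00000
D_2 = 150259.61600
D_3 = 180612.05843
D_4 = 217095.69424
Terminal value at year 4: TV = D_4×(1+g_2)/(r−g_2) = 218398.26840/0.083 = 2631304.43856
P_0 = D_1/(1+r)^1 + D_2/(1+r)^2 + D_3/(1+r)^3 + D_4/(1+r)^4 + TV/(1+r)^4
    = 114791.55188 + 126702.88830 + 139850.20362 + 154361.74908 + 1870938.79007 = 2406645.18296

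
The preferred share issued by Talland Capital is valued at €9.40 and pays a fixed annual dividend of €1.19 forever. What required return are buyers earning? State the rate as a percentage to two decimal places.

12.66%

P = C/r ⇒ r = C/P = €1.19/€9.40 = 0.126596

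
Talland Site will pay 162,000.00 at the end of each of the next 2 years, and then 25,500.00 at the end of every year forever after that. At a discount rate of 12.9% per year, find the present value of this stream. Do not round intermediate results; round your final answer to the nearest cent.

PV of 2-year annuity: 162,000.00 × [1 − (1+0.129)^−2] / 0.129 = 270584.42338
Perpetuity value at year 2: 25,500.00 / 0.129 = 197674.41860
PV of perpetuity: 197674.41860 / (1+0.129)^2 = 155082.42604
Total PV = 270584.42338 + 155082.42604 = 425666.84941

425666.85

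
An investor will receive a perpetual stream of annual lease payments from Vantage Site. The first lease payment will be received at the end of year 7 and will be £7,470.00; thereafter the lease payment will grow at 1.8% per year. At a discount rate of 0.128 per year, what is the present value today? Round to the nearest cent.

Value at end of year 6: C₁ / (r − g) = £7,470.00 / (0.128 − 0.018) = £67,909.0909
Discount to today: PV = £67,909.0909 / (1 + 0.128)^6 = £67,909.0909 / 2.059940 = £32,966.54

£32966.54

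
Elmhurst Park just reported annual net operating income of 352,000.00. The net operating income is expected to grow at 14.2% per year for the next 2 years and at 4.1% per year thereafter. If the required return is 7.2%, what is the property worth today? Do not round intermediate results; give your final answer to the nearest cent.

14188951.37

D_1 = 401984.00000
D_2 = 459065.72800
Terminal value at year 2: TV = D_2×(1+g_2)/(r−g_2) = 477887.42285/0.031 = 15415723.31768
P_0 = D_1/(1+r)^1 + D_2/(1+r)^2 + TV/(1+r)^2
    = 374985.07463 + 399471.04032 + 13414495.25722 = 14188951.37217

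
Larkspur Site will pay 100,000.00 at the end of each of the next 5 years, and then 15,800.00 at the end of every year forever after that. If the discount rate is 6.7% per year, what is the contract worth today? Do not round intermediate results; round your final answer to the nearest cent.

PV of 5-year annuity: 100,000.00 × [1 − (1+0.067)^−5] / 0.067 = 413334.42216
Perpetuity value at year 5: 15,800.00 / 0.067 = 235820.89552
PV of perpetuity: 235820.89552 / (1+0.067)^5 = 170514.05682
Total PV = 413334.42216 + 170514.05682 = 583848.47898

583848.48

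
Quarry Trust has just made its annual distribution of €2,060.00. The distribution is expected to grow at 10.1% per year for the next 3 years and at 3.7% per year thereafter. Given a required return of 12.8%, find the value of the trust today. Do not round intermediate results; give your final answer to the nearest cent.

€27718.11

D_1 = 2268.06000
D_2 = 2497.13406
D_3 = 2749.34460
Terminal value at year 3: TV = D_3×(1+g_2)/(r−g_2) = 2851.07035/0.091 = 31330.44341
P_0 = D_1/(1+r)^1 + D_2/(1+r)^2 + D_3/(1+r)^3 + TV/(1+r)^3
    = 2010.69149 + 1962.56324 + 1915.58699 + 21829.27150 = 27718.11321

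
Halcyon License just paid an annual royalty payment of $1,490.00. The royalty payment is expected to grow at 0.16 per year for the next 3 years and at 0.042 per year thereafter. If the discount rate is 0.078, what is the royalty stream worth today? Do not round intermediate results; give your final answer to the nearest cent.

$58921.65

D_1 = 1728.40000
D_2 = 2004.94400
D_3 = 2325.73504
Terminal value at year 3: TV = D_3×(1+g_2)/(r−g_2) = 2423.41591/0.036 = 67317.10866
P_0 = D_1/(1+r)^1 + D_2/(1+r)^2 + D_3/(1+r)^3 + TV/(1+r)^3
    = 1603.33952 + 1725.30041 + 1856.53847 + 53736.47469 = 58921.65309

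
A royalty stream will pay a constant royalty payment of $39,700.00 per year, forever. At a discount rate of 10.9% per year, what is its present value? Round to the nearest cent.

$364220.18

Level perpetuity: PV = C / r = $39,700.00 / 0.109 = $364,220.18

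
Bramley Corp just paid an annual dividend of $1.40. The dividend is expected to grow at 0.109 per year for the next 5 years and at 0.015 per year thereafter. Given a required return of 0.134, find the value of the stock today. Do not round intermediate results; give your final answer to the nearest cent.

D_1 = 1.55260
D_2 = 1.72183
D_3 = 1.90951
D_4 = 2.11765
D_5 = 2.34847
Terminal value at year 5: TV = D_5×(1+g_2)/(r−g_2) = 2.38370/0.119 = 20.03110
P_0 = D_1/(1+r)^1 + D_2/(1+r)^2 + D_3/(1+r)^3 + D_4/(1+r)^4 + D_5/(1+r)^5 + TV/(1+r)^5
    = 1.36914 + 1.33895 + 1.30943 + 1.28057 + 1.25233 + 10.68168 = 17.23210

$17.23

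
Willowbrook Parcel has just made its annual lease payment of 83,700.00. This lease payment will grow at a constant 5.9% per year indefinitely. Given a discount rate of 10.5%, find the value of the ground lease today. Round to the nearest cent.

1926919.57

D₁ = D₀ × (1 + g) = 83,700.00 × 1.059 = 88,638.3000
Growing perpetuity: P = D₁ / (r − g) = 88,638.3000 / (0.105 − 0.059) = 1,926,919.57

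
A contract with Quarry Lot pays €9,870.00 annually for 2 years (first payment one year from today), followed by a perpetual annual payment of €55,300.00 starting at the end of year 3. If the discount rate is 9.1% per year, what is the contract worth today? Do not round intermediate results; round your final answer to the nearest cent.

€527884.15

PV of 2-year annuity: €9,870.00 × [1 − (1+0.091)^−2] / 0.091 = 17338.90569
Perpetuity value at year 2: €55,300.00 / 0.091 = 607692.30769
PV of perpetuity: 607692.30769 / (1+0.091)^2 = 510545.24746
Total PV = 17338.90569 + 510545.24746 = 527884.15315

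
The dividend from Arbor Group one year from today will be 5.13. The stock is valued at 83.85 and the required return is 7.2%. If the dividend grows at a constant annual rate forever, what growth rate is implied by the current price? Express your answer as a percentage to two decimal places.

1.08%

P = D₁/(r−g) ⇒ g = r − D₁/P = 0.072 − 5.13/83.85 = 0.010819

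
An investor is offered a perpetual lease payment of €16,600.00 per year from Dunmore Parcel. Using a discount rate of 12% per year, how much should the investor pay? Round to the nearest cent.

€138333.33

Level perpetuity: PV = C / r = €16,600.00 / 0.12 = €138,333.33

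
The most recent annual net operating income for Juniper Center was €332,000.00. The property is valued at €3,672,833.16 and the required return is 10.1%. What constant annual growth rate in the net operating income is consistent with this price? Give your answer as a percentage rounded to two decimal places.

0.97%

P = D₀(1+g)/(r−g) ⇒ P(r−g) = D₀(1+g) ⇒ g(P+D₀) = P·r − D₀
g = (P·r − D₀)/(P + D₀) = (€3,672,833.16×0.101 − €332,000.00) / (€3,672,833.16 + €332,000.00) = 0.009727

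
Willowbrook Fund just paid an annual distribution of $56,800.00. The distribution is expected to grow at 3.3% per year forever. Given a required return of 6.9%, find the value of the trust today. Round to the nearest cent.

$1629844.44

D₁ = D₀ × (1 + g) = $56,800.00 × 1.033 = $58,674.4000
Growing perpetuity: P = D₁ / (r − g) = $58,674.4000 / (0.069 − 0.033) = $1,629,844.44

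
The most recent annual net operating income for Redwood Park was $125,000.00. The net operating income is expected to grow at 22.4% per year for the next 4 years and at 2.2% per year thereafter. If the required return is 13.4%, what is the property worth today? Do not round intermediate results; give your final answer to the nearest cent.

D_1 = 153000.00000
D_2 = 187272.00000
D_3 = 229220.92800
D_4 = 280566.41587
Terminal value at year 4: TV = D_4×(1+g_2)/(r−g_2) = 286738.87702/0.112 = 2560168.54483
P_0 = D_1/(1+r)^1 + D_2/(1+r)^2 + D_3/(1+r)^3 + D_4/(1+r)^4 + TV/(1+r)^4
    = 134920.63492 + 145628.62182 + 157186.44895 + 169661.56394 + 1548161.77098 = 2155559.04061

$2155559.04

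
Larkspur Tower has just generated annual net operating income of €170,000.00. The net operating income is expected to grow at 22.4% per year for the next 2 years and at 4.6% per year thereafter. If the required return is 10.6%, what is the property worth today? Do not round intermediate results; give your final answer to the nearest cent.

€4026141.05

D_1 = 208080.00000
D_2 = 254689.92000
Terminal value at year 2: TV = D_2×(1+g_2)/(r−g_2) = 266405.65632/0.06 = 4440094.27200
P_0 = D_1/(1+r)^1 + D_2/(1+r)^2 + TV/(1+r)^2
    = 188137.43219 + 208209.96112 + 3629793.65552 = 4026141.04882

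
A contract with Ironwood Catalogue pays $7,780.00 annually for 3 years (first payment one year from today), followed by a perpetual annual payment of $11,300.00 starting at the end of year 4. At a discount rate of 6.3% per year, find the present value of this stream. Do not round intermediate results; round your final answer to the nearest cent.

$170008.06

PV of 3-year annuity: $7,780.00 × [1 − (1+0.063)^−3] / 0.063 = 20681.14147
Perpetuity value at year 3: $11,300.00 / 0.063 = 179365.07937
PV of perpetuity: 179365.07937 / (1+0.063)^3 = 149326.91759
Total PV = 20681.14147 + 149326.91759 = 170008.05906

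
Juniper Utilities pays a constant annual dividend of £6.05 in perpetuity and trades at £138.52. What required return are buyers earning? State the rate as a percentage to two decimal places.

4.37%

P = C/r ⇒ r = C/P = £6.05/£138.52 = 0.043676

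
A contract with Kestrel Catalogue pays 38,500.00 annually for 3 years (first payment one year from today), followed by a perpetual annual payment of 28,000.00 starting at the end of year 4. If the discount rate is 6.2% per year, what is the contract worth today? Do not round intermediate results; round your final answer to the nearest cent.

479576.00

PV of 3-year annuity: 38,500.00 × [1 − (1+0.062)^−3] / 0.062 = 102531.33771
Perpetuity value at year 3: 28,000.00 / 0.062 = 451612.90323
PV of perpetuity: 451612.90323 / (1+0.062)^3 = 377044.65762
Total PV = 102531.33771 + 377044.65762 = 479575.99533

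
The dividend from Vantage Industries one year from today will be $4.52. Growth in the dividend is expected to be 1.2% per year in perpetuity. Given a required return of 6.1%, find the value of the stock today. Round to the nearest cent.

Growing perpetuity: P = D₁ / (r − g) = $4.5200 / (0.061 − 0.012) = $92.24

$92.24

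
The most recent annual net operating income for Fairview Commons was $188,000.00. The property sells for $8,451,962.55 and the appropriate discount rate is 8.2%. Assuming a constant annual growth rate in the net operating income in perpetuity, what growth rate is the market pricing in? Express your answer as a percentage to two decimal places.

5.85%

P = D₀(1+g)/(r−g) ⇒ P(r−g) = D₀(1+g) ⇒ g(P+D₀) = P·r − D₀
g = (P·r − D₀)/(P + D₀) = ($8,451,962.55×0.082 − $188,000.00) / ($8,451,962.55 + $188,000.00) = 0.058456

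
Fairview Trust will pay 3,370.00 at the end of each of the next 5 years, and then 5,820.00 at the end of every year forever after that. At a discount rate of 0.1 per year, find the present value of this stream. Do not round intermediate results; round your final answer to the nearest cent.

48912.57

PV of 5-year annuity: 3,370.00 × [1 − (1+0.1)^−5] / 0.1 = 12774.95141
Perpetuity value at year 5: 5,820.00 / 0.1 = 58200.00000
PV of perpetuity: 58200.00000 / (1+0.1)^5 = 36137.62100
Total PV = 12774.95141 + 36137.62100 = 48912.57241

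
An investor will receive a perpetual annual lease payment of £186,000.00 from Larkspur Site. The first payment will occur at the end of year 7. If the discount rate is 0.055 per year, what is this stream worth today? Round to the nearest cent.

Value at end of year 6: C / r = £186,000.00 / 0.055 = £3,381,818.1818
Discount to today: PV = £3,381,818.1818 / (1 + 0.055)^6 = £3,381,818.1818 / 1.378843 = £2,452,649.54

£2452649.54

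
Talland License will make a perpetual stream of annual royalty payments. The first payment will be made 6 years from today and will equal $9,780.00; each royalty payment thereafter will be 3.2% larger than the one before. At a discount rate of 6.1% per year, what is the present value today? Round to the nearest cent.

Value at end of year 5: C₁ / (r − g) = $9,780.00 / (0.061 − 0.032) = $337,241.3793
Discount to today: PV = $337,241.3793 / (1 + 0.061)^5 = $337,241.3793 / 1.344550 = $250,821.02

$250821.02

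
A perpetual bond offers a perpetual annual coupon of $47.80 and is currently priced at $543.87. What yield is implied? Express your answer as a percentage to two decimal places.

P = C/r ⇒ r = C/P = $47.80/$543.87 = 0.087889

8.79%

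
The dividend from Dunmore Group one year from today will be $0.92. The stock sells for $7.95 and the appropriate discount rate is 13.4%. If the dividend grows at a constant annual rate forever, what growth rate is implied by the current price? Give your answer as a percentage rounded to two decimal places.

1.83%

P = D₁/(r−g) ⇒ g = r − D₁/P = 0.134 − $0.92/$7.95 = 0.018277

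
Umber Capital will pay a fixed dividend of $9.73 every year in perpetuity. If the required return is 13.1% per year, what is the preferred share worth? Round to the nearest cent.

$74.27

Level perpetuity: PV = C / r = $9.73 / 0.131 = $74.27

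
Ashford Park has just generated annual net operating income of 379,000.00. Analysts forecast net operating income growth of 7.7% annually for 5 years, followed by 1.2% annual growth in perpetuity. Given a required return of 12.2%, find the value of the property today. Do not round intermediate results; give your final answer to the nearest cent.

4520282.18

D_1 = 408183.00000
D_2 = 439613.09100
D_3 = 473463.29901
D_4 = 509919.97303
D_5 = 549183.81095
Terminal value at year 5: TV = D_5×(1+g_2)/(r−g_2) = 555774.01669/0.11 = 5052491.06078
P_0 = D_1/(1+r)^1 + D_2/(1+r)^2 + D_3/(1+r)^3 + D_4/(1+r)^4 + D_5/(1+r)^5 + TV/(1+r)^5
    = 363799.46524 + 349208.57760 + 335202.88598 + 321758.91997 + 308854.15045 + 2841458.18414 = 4520282.18337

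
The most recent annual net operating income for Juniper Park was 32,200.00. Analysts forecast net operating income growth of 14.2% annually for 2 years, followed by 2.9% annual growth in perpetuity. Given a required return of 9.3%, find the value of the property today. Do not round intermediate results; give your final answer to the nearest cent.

D_1 = 36772.40000
D_2 = 41994.08080
Terminal value at year 2: TV = D_2×(1+g_2)/(r−g_2) = 43211.90914/0.064 = 675186.08036
P_0 = D_1/(1+r)^1 + D_2/(1+r)^2 + TV/(1+r)^2
    = 33643.54986 + 35151.81514 + 565175.27773 = 633970.64273

633970.64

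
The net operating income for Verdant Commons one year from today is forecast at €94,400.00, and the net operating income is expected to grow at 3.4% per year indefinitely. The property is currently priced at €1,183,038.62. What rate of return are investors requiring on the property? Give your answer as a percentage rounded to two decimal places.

P = D₁/(r − g) ⇒ r = D₁/P + g = €94,400.0000/€1,183,038.62 + 0.034 = 0.079795 + 0.034 = 0.113795

11.38%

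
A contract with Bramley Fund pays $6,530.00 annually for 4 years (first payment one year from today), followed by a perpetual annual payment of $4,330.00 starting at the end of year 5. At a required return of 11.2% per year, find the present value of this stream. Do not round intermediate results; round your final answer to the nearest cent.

PV of 4-year annuity: $6,530.00 × [1 − (1+0.112)^−4] / 0.112 = 20172.76330
Perpetuity value at year 4: $4,330.00 / 0.112 = 38660.71429
PV of perpetuity: 38660.71429 / (1+0.112)^4 = 25284.28778
Total PV = 20172.76330 + 25284.28778 = 45457.05108

$45457.05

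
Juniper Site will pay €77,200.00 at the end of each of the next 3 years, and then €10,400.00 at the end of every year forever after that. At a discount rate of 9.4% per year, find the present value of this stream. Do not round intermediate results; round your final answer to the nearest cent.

€278530.58

PV of 3-year annuity: €77,200.00 × [1 − (1+0.094)^−3] / 0.094 = 194031.20194
Perpetuity value at year 3: €10,400.00 / 0.094 = 110638.29787
PV of perpetuity: 110638.29787 / (1+0.094)^3 = 84499.37948
Total PV = 194031.20194 + 84499.37948 = 278530.58142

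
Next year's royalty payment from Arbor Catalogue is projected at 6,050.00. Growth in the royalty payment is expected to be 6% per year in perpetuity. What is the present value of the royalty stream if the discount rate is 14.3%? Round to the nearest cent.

72891.57

Growing perpetuity: P = D₁ / (r − g) = 6,050.0000 / (0.143 − 0.06) = 72,891.57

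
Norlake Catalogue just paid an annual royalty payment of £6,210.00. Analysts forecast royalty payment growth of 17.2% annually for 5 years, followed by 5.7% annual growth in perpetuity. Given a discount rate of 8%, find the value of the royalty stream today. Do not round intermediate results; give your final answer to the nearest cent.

D_1 = 7278.12000
D_2 = 8529.95664
D_3 = 9997.10918
D_4 = 11716.61196
D_5 = 13731.86922
Terminal value at year 5: TV = D_5×(1+g_2)/(r−g_2) = 14514.58576/0.023 = 631068.94627
P_0 = D_1/(1+r)^1 + D_2/(1+r)^2 + D_3/(1+r)^3 + D_4/(1+r)^4 + D_5/(1+r)^5 + TV/(1+r)^5
    = 6739.00000 + 7313.06296 + 7936.02759 + 8612.05957 + 9345.67945 + 429494.92100 = 469440.75057

£469440.75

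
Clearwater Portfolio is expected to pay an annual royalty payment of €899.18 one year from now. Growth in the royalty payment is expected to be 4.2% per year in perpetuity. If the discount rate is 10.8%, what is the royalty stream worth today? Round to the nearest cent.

€13623.94

Growing perpetuity: P = D₁ / (r − g) = €899.1800 / (0.108 − 0.042) = €13,623.94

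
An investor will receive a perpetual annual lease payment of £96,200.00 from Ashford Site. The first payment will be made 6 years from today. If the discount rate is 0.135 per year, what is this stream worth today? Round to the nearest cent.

Value at end of year 5: C / r = £96,200.00 / 0.135 = £712,592.5926
Discount to today: PV = £712,592.5926 / (1 + 0.135)^5 = £712,592.5926 / 1.883559 = £378,322.35

£378322.35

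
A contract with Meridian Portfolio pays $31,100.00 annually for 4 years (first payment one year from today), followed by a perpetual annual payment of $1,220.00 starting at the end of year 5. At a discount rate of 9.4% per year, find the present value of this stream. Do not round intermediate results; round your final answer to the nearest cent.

$108937.70

PV of 4-year annuity: $31,100.00 × [1 − (1+0.094)^−4] / 0.094 = 99876.98303
Perpetuity value at year 4: $1,220.00 / 0.094 = 12978.72340
PV of perpetuity: 12978.72340 / (1+0.094)^4 = 9060.71957
Total PV = 99876.98303 + 9060.71957 = 108937.70260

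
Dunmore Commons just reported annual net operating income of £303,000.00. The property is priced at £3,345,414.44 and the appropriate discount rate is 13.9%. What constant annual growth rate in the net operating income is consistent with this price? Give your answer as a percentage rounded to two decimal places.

4.44%

P = D₀(1+g)/(r−g) ⇒ P(r−g) = D₀(1+g) ⇒ g(P+D₀) = P·r − D₀
g = (P·r − D₀)/(P + D₀) = (£3,345,414.44×0.139 − £303,000.00) / (£3,345,414.44 + £303,000.00) = 0.044406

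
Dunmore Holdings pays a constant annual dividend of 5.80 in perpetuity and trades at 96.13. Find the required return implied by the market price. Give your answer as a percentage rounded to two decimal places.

6.03%

P = C/r ⇒ r = C/P = 5.80/96.13 = 0.060335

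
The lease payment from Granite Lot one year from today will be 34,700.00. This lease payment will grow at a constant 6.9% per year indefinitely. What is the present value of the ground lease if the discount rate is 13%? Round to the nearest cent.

Growing perpetuity: P = D₁ / (r − g) = 34,700.0000 / (0.13 − 0.069) = 568,852.46

568852.46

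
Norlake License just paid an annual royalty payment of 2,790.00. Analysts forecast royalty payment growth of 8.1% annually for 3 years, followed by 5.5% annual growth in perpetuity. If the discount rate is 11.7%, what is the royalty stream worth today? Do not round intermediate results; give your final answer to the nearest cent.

D_1 = 3015.99000
D_2 = 3260.28519
D_3 = 3524.36829
Terminal value at year 3: TV = D_3×(1+g_2)/(r−g_2) = 3718.20855/0.062 = 59971.10559
P_0 = D_1/(1+r)^1 + D_2/(1+r)^2 + D_3/(1+r)^3 + TV/(1+r)^3
    = 2700.08057 + 2613.05918 + 2528.84241 + 43031.10871 = 50873.09086

50873.09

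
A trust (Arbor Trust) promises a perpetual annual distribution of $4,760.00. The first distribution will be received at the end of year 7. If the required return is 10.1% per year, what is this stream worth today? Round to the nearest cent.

Value at end of year 6: C / r = $4,760.00 / 0.101 = $47,128.7129
Discount to today: PV = $47,128.7129 / (1 + 0.101)^6 = $47,128.7129 / 1.781246 = $26,458.28

$26458.28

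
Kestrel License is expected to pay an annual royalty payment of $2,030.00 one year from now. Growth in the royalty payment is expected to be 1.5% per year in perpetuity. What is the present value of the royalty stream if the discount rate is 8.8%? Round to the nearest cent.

Growing perpetuity: P = D₁ / (r − g) = $2,030.0000 / (0.088 − 0.015) = $27,808.22

$27808.22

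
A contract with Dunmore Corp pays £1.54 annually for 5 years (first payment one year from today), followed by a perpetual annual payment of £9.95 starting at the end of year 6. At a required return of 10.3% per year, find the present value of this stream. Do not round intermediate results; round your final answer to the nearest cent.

PV of 5-year annuity: £1.54 × [1 − (1+0.103)^−5] / 0.103 = 5.79334
Perpetuity value at year 5: £9.95 / 0.103 = 96.60194
PV of perpetuity: 96.60194 / (1+0.103)^5 = 59.17092
Total PV = 5.79334 + 59.17092 = 64.96426

£64.96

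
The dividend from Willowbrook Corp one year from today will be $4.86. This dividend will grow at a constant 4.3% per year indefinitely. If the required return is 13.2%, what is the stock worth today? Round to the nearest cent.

$54.61

Growing perpetuity: P = D₁ / (r − g) = $4.8600 / (0.132 − 0.043) = $54.61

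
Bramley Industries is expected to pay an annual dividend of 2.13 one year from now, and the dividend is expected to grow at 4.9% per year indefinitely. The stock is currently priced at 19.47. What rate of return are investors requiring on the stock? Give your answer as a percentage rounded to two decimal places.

15.84%

P = D₁/(r − g) ⇒ r = D₁/P + g = 2.1300/19.47 + 0.049 = 0.109399 + 0.049 = 0.158399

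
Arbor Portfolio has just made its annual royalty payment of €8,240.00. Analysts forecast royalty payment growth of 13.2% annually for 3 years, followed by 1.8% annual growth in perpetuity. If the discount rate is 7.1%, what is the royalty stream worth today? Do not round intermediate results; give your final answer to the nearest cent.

€214527.44

D_1 = 9327.68000
D_2 = 10558.93376
D_3 = 11952.71302
Terminal value at year 3: TV = D_3×(1+g_2)/(r−g_2) = 12167.86185/0.053 = 229582.29907
P_0 = D_1/(1+r)^1 + D_2/(1+r)^2 + D_3/(1+r)^3 + TV/(1+r)^3
    = 8709.31839 + 9205.36734 + 9729.66931 + 186883.08220 = 214527.43724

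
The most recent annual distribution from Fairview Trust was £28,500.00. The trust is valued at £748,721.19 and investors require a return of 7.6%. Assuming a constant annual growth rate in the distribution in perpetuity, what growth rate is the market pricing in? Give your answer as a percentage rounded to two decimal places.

3.65%

P = D₀(1+g)/(r−g) ⇒ P(r−g) = D₀(1+g) ⇒ g(P+D₀) = P·r − D₀
g = (P·r − D₀)/(P + D₀) = (£748,721.19×0.076 − £28,500.00) / (£748,721.19 + £28,500.00) = 0.036544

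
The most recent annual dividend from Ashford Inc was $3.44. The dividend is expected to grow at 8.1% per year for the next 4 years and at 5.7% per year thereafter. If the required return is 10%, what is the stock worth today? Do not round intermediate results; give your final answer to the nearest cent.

$92.04

D_1 = 3.71864
D_2 = 4.01985
D_3 = 4.34546
D_4 = 4.69744
Terminal value at year 4: TV = D_4×(1+g_2)/(r−g_2) = 4.96519/0.043 = 115.46962
P_0 = D_1/(1+r)^1 + D_2/(1+r)^2 + D_3/(1+r)^3 + D_4/(1+r)^4 + TV/(1+r)^4
    = 3.38058 + 3.32219 + 3.26481 + 3.20841 + 78.86731 = 92.04330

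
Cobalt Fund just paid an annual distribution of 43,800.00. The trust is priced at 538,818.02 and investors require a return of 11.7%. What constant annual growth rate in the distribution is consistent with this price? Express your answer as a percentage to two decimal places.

P = D₀(1+g)/(r−g) ⇒ P(r−g) = D₀(1+g) ⇒ g(P+D₀) = P·r − D₀
g = (P·r − D₀)/(P + D₀) = (538,818.02×0.117 − 43,800.00) / (538,818.02 + 43,800.00) = 0.033026

3.30%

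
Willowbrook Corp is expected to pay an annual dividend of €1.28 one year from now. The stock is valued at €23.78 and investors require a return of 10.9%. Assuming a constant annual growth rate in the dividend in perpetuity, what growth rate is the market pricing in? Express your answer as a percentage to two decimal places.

P = D₁/(r−g) ⇒ g = r − D₁/P = 0.109 − €1.28/€23.78 = 0.055173

5.52%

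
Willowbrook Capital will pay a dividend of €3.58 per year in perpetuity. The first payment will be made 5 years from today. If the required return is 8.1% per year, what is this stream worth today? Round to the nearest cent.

€32.37

Value at end of year 4: C / r = €3.58 / 0.081 = €44.1975
Discount to today: PV = €44.1975 / (1 + 0.081)^4 = €44.1975 / 1.365535 = €32.37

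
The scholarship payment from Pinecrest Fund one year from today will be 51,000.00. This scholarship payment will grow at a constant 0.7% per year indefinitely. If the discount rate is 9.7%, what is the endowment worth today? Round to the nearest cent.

566666.67

Growing perpetuity: P = D₁ / (r − g) = 51,000.0000 / (0.097 − 0.007) = 566,666.67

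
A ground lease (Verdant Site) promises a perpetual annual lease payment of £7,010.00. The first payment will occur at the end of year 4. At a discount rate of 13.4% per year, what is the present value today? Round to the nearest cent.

Value at end of year 3: C / r = £7,010.00 / 0.134 = £52,313.4328
Discount to today: PV = £52,313.4328 / (1 + 0.134)^3 = £52,313.4328 / 1.458274 = £35,873.53

£35873.53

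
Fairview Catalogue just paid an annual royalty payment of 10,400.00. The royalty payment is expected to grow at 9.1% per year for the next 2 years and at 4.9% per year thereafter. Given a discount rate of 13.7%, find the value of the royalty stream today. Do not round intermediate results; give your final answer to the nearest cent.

133699.18

D_1 = 11346.40000
D_2 = 12378.92240
Terminal value at year 2: TV = D_2×(1+g_2)/(r−g_2) = 12985.48960/0.088 = 147562.38179
P_0 = D_1/(1+r)^1 + D_2/(1+r)^2 + TV/(1+r)^2
    = 9979.24362 + 9575.50993 + 114144.43090 = 133699.18446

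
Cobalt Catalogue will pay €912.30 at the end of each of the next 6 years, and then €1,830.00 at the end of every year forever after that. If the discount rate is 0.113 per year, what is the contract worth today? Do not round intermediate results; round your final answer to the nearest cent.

PV of 6-year annuity: €912.30 × [1 − (1+0.113)^−6] / 0.113 = 3826.39281
Perpetuity value at year 6: €1,830.00 / 0.113 = 16194.69027
PV of perpetuity: 16194.69027 / (1+0.113)^6 = 8519.25583
Total PV = 3826.39281 + 8519.25583 = 12345.64864

€12345.65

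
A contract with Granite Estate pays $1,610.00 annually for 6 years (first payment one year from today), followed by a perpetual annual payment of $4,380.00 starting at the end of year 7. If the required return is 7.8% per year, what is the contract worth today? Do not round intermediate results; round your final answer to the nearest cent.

$43270.40

PV of 6-year annuity: $1,610.00 × [1 − (1+0.078)^−6] / 0.078 = 7488.21074
Perpetuity value at year 6: $4,380.00 / 0.078 = 56153.84615
PV of perpetuity: 56153.84615 / (1+0.078)^6 = 35782.19208
Total PV = 7488.21074 + 35782.19208 = 43270.40283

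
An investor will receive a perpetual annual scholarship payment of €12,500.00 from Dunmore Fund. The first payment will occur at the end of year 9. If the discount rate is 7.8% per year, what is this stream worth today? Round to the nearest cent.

Value at end of year 8: C / r = €12,500.00 / 0.078 = €160,256.4103
Discount to today: PV = €160,256.4103 / (1 + 0.078)^8 = €160,256.4103 / 1.823686 = €87,875.00

€87875.00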